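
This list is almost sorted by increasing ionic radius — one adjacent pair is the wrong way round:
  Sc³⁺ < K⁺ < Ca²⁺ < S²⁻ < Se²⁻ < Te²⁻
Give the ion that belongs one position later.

The pair K⁺, Ca²⁺ is the wrong way round — both have 18 electrons but Z(Ca)=20 > Z(K)=19, so Ca²⁺ should be the smaller of the two. All other adjacent pairs agree with periodic trends, so K⁺ is the misplaced ion.

K⁺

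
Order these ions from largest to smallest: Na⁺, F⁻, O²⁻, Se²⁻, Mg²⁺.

Se²⁻ > O²⁻ > F⁻ > Na⁺ > Mg²⁺

First list Z and electron count for each: Mg²⁺ (Z=12, 10 e⁻), Na⁺ (Z=11, 10 e⁻), F⁻ (Z=9, 10 e⁻), O²⁻ (Z=8, 10 e⁻), Se²⁻ (Z=34, 36 e⁻). Mg²⁺ < Na⁺ (isoelectronic, higher Z=12 is smaller); Na⁺ < F⁻ (both 10 e⁻, Z=11>9); F⁻ < O²⁻ (isoelectronic, higher Z=9 is smaller); O²⁻ < Se²⁻ (same group, period 2 vs 4).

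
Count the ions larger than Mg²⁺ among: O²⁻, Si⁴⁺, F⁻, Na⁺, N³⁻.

4

Isoelectronic series (10 e⁻ each). Size is set by nuclear charge: more protons means a smaller ion. Si⁴⁺ (Z=14), Mg²⁺ (Z=12), Na⁺ (Z=11), F⁻ (Z=9), O²⁻ (Z=8), N³⁻ (Z=7).
Placing each against Mg²⁺: smaller — Si⁴⁺; larger — Na⁺, F⁻, O²⁻, N³⁻. So 4 are larger.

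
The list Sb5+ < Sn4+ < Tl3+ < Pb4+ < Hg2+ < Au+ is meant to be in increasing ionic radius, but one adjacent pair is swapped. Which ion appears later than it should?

Pb4+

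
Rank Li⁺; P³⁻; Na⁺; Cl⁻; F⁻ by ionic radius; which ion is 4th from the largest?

Na⁺

Li⁺: 2 e⁻, Z=3, Na⁺: 10 e⁻, Z=11, F⁻: 10 e⁻, Z=9, Cl⁻: 18 e⁻, Z=17, P³⁻: 18 e⁻, Z=15. Li⁺ < Na⁺ (same group, 1 shell fewer); Na⁺ < F⁻ (both 10 e⁻, Z=11>9); F⁻ < Cl⁻ (same group, period 2 vs 3); Cl⁻ < P³⁻ (isoelectronic, higher Z=17 is smaller).
Full ascending order: Li⁺ < Na⁺ < F⁻ < Cl⁻ < P³⁻. Counting from the largest, position 4 is Na⁺.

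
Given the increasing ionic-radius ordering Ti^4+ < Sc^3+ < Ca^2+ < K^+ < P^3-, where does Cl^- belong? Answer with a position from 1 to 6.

5

These species are isoelectronic with 18 electrons. The only difference is the number of protons: Ti^4+ (Z=22), Sc^3+ (Z=21), Ca^2+ (Z=20), K^+ (Z=19), Cl^- (Z=17), P^3- (Z=15). The strongest nuclear pull (Ti^4+) gives the smallest ion.
Putting Cl^- in gives Ti^4+ < Sc^3+ < Ca^2+ < K^+ < Cl^- < P^3-; it lands at slot 5.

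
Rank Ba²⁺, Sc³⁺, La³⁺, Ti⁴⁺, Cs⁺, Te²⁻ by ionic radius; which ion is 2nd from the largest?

Cs⁺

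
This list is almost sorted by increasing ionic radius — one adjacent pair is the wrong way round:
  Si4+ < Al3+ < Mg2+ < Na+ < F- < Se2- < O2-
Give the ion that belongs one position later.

Se2-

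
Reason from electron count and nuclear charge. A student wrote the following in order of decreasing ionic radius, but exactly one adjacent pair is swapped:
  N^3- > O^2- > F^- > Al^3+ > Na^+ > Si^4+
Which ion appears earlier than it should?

Check each adjacent pair. Al^3+ and Na^+ are reversed: Al^3+ and Na^+ share 10 electrons; the higher nuclear charge on Al (Z=13) contracts it more, so Al^3+ < Na^+. No other neighbouring pair contradicts the periodic trends, so Al^3+ is the ion listed too early.

Al^3+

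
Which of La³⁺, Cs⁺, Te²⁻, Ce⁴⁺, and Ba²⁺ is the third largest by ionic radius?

These species are isoelectronic with 54 electrons. The only difference is the number of protons: Ce⁴⁺ (Z=58), La³⁺ (Z=57), Ba²⁺ (Z=56), Cs⁺ (Z=55), Te²⁻ (Z=52). The strongest nuclear pull (Ce⁴⁺) gives the smallest ion.
Ordering: Ce⁴⁺ < La³⁺ < Ba²⁺ < Cs⁺ < Te²⁻. The third largest is Ba²⁺.

Ba²⁺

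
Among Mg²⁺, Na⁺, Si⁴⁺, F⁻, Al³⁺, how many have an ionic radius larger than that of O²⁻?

Each ion has 10 electrons. The ranking follows nuclear charge in reverse — greater Z gives a smaller radius. Si⁴⁺ (Z=14), Al³⁺ (Z=13), Mg²⁺ (Z=12), Na⁺ (Z=11), F⁻ (Z=9), O²⁻ (Z=8).
Ordering all of them (including O²⁻) by radius gives Si⁴⁺ < Al³⁺ < Mg²⁺ < Na⁺ < F⁻ < O²⁻. So 0 are larger.

0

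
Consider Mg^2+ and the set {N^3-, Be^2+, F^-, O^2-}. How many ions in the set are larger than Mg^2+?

3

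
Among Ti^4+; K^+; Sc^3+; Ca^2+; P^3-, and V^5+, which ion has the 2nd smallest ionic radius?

These species are isoelectronic with 18 electrons. The only difference is the number of protons: V^5+ (Z=23), Ti^4+ (Z=22), Sc^3+ (Z=21), Ca^2+ (Z=20), K^+ (Z=19), P^3- (Z=15). The strongest nuclear pull (V^5+) gives the smallest ion.
Full ascending order: V^5+ < Ti^4+ < Sc^3+ < Ca^2+ < K^+ < P^3-. Counting from the smallest, position 2 is Ti^4+.

Ti^4+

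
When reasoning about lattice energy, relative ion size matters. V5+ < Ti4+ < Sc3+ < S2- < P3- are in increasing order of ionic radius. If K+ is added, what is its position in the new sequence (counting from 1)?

Each ion has 18 electrons. The ranking follows nuclear charge in reverse — greater Z gives a smaller radius. V5+ (Z=23), Ti4+ (Z=22), Sc3+ (Z=21), K+ (Z=19), S2- (Z=16), P3- (Z=15).
Putting K+ in gives V5+ < Ti4+ < Sc3+ < K+ < S2- < P3-; it lands at slot 4.

4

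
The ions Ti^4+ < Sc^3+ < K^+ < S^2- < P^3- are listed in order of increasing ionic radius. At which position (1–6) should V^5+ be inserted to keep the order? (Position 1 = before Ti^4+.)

Each ion has 18 electrons. The ranking follows nuclear charge in reverse — greater Z gives a smaller radius. V^5+ (Z=23), Ti^4+ (Z=22), Sc^3+ (Z=21), K^+ (Z=19), S^2- (Z=16), P^3- (Z=15).
Merged order: V^5+ < Ti^4+ < Sc^3+ < K^+ < S^2- < P^3- — V^5+ is number 1.

1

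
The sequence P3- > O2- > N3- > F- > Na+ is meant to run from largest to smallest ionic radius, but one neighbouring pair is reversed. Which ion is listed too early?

Compare adjacent ions: they are isoelectronic (10 e⁻) and O has more protons than N (8 vs 7), making O2- smaller — yet in this decreasing list O2- sits before N3-. Nothing else is reversed, so O2- should move one place to the right.

O2-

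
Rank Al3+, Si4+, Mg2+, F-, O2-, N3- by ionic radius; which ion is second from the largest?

These species are isoelectronic with 10 electrons. The only difference is the number of protons: Si4+ (Z=14), Al3+ (Z=13), Mg2+ (Z=12), F- (Z=9), O2- (Z=8), N3- (Z=7). The strongest nuclear pull (Si4+) gives the smallest ion.
That gives Si4+ < Al3+ < Mg2+ < F- < O2- < N3-. From the largest end, number 2 is O2-.

O2-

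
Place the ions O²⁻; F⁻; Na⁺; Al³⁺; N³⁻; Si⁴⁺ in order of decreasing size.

N³⁻ > O²⁻ > F⁻ > Na⁺ > Al³⁺ > Si⁴⁺

All of these have 10 electrons (isoelectronic). With the same electron cloud, the ion with the most protons pulls it in tightest. Nuclear charges: Si⁴⁺ (Z=14), Al³⁺ (Z=13), Na⁺ (Z=11), F⁻ (Z=9), O²⁻ (Z=8), N³⁻ (Z=7). Highest Z is smallest.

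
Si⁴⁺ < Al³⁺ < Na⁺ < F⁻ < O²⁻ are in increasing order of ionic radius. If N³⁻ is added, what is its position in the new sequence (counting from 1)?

Isoelectronic series (10 e⁻ each). Size is set by nuclear charge: more protons means a smaller ion. Si⁴⁺ (Z=14), Al³⁺ (Z=13), Na⁺ (Z=11), F⁻ (Z=9), O²⁻ (Z=8), N³⁻ (Z=7).
With N³⁻ included the full order is Si⁴⁺ < Al³⁺ < Na⁺ < F⁻ < O²⁻ < N³⁻, so it takes position 6.

6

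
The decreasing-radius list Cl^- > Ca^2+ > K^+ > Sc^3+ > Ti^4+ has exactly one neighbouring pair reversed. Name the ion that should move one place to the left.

K^+

Scanning neighbour by neighbour, only Ca^2+/K^+ violates a trend: they are isoelectronic (18 e⁻) and Ca has more protons than K (20 vs 19), making Ca^2+ smaller. That makes K^+ the one sitting a position late relative to where it belongs.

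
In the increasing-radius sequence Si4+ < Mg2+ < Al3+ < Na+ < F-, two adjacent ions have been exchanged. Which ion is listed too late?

Al3+

The pair Mg2+, Al3+ is the wrong way round — both have 10 electrons but Z(Al)=13 > Z(Mg)=12, so Al3+ should be the smaller of the two. All other adjacent pairs agree with periodic trends, so Al3+ is the misplaced ion.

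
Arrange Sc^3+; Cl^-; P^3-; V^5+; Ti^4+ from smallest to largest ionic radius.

These species are isoelectronic with 18 electrons. The only difference is the number of protons: V^5+ (Z=23), Ti^4+ (Z=22), Sc^3+ (Z=21), Cl^- (Z=17), P^3- (Z=15). The strongest nuclear pull (V^5+) gives the smallest ion.

V^5+ < Ti^4+ < Sc^3+ < Cl^- < P^3-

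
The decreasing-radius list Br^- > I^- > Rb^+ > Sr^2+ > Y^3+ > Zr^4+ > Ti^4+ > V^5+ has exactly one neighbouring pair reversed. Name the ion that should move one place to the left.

Check each adjacent pair. Br^- and I^- are reversed: same group and charge — period 4 sits above period 5, so Br^- is smaller. No other neighbouring pair contradicts the periodic trends, so I^- is the ion listed too late.

I^-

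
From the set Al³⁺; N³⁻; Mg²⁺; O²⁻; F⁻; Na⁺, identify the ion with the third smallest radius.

All of these have 10 electrons (isoelectronic). With the same electron cloud, the ion with the most protons pulls it in tightest. Nuclear charges: Al³⁺ (Z=13), Mg²⁺ (Z=12), Na⁺ (Z=11), F⁻ (Z=9), O²⁻ (Z=8), N³⁻ (Z=7). Highest Z is smallest.
That gives Al³⁺ < Mg²⁺ < Na⁺ < F⁻ < O²⁻ < N³⁻. From the smallest end, number 3 is Na⁺.

Na⁺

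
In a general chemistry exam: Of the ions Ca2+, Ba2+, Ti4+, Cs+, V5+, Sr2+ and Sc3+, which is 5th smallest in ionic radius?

Sr2+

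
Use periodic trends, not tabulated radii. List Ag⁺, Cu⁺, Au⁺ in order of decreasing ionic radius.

Same group, same charge. Going down the group adds an extra shell of electrons, so the ion gets larger: Cu⁺ is highest in the group and smallest.

Au⁺ > Ag⁺ > Cu⁺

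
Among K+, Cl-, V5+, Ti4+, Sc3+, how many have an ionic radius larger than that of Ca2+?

Each ion has 18 electrons. The ranking follows nuclear charge in reverse — greater Z gives a smaller radius. V5+ (Z=23), Ti4+ (Z=22), Sc3+ (Z=21), Ca2+ (Z=20), K+ (Z=19), Cl- (Z=17).
Placing each against Ca2+: smaller — V5+, Ti4+, Sc3+; larger — K+, Cl-. So 2 are larger.

2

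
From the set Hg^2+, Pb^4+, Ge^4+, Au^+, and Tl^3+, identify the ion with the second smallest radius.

Pb^4+

First list Z and electron count for each: Ge^4+ has 28 e⁻ (Z=32), Pb^4+ has 78 e⁻ (Z=82), Tl^3+ has 78 e⁻ (Z=81), Hg^2+ has 78 e⁻ (Z=80), Au^+ has 78 e⁻ (Z=79). Ge^4+ < Pb^4+ (same group, period 4 vs 6); Pb^4+ < Tl^3+ (both 78 e⁻, Z=82>81); Tl^3+ < Hg^2+ (both 78 e⁻, Z=81>80); Hg^2+ < Au^+ (both 78 e⁻, Z=80>79).
So the order is Ge^4+ < Pb^4+ < Tl^3+ < Hg^2+ < Au^+; the 2nd-smallest ion is Pb^4+.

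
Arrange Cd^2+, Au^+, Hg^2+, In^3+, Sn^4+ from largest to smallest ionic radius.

Electron counts and nuclear charges: Sn^4+ has 46 e⁻ (Z=50), In^3+ has 46 e⁻ (Z=49), Cd^2+ has 46 e⁻ (Z=48), Hg^2+ has 78 e⁻ (Z=80), Au^+ has 78 e⁻ (Z=79). Sn^4+ < In^3+ (both 46 e⁻, Z=50>49); In^3+ < Cd^2+ (isoelectronic, higher Z=49 is smaller); Cd^2+ < Hg^2+ (same group, 1 shell fewer); Hg^2+ < Au^+ (both 78 e⁻, Z=80>79).

Au^+ > Hg^2+ > Cd^2+ > In^3+ > Sn^4+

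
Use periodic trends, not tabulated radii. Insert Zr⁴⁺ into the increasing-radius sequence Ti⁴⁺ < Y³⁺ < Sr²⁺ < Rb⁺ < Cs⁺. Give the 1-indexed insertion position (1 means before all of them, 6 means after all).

2

Ti⁴⁺: 18 e⁻, Z=22, Zr⁴⁺: 36 e⁻, Z=40, Y³⁺: 36 e⁻, Z=39, Sr²⁺: 36 e⁻, Z=38, Rb⁺: 36 e⁻, Z=37, Cs⁺: 54 e⁻, Z=55. Ti⁴⁺ < Zr⁴⁺ (same group, period 4 vs 5); Zr⁴⁺ < Y³⁺ (isoelectronic, higher Z=40 is smaller); Y³⁺ < Sr²⁺ (both 36 e⁻, Z=39>38); Sr²⁺ < Rb⁺ (isoelectronic, higher Z=38 is smaller); Rb⁺ < Cs⁺ (same group, 1 shell fewer).
The complete sequence is Ti⁴⁺ < Zr⁴⁺ < Y³⁺ < Sr²⁺ < Rb⁺ < Cs⁺. Zr⁴⁺ sits at position 2.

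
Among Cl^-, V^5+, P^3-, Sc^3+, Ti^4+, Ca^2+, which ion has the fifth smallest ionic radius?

Cl^-

These species are isoelectronic with 18 electrons. The only difference is the number of protons: V^5+ (Z=23), Ti^4+ (Z=22), Sc^3+ (Z=21), Ca^2+ (Z=20), Cl^- (Z=17), P^3- (Z=15). The strongest nuclear pull (V^5+) gives the smallest ion.
That gives V^5+ < Ti^4+ < Sc^3+ < Ca^2+ < Cl^- < P^3-. From the smallest end, number 5 is Cl^-.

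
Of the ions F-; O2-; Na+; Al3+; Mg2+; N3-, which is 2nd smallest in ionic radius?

Mg2+

These species are isoelectronic with 10 electrons. The only difference is the number of protons: Al3+ (Z=13), Mg2+ (Z=12), Na+ (Z=11), F- (Z=9), O2- (Z=8), N3- (Z=7). The strongest nuclear pull (Al3+) gives the smallest ion.
Ordering: Al3+ < Mg2+ < Na+ < F- < O2- < N3-. The 2nd smallest is Mg2+.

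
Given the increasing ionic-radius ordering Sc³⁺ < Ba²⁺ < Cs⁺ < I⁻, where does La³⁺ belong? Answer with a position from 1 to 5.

2

Tabulating Z and e⁻: Sc³⁺: 18 e⁻, Z=21, La³⁺: 54 e⁻, Z=57, Ba²⁺: 54 e⁻, Z=56, Cs⁺: 54 e⁻, Z=55, I⁻: 54 e⁻, Z=53. Sc³⁺ < La³⁺ (same group, 2 shells fewer); La³⁺ < Ba²⁺ (both 54 e⁻, Z=57>56); Ba²⁺ < Cs⁺ (both 54 e⁻, Z=56>55); Cs⁺ < I⁻ (isoelectronic, higher Z=55 is smaller).
With La³⁺ included the full order is Sc³⁺ < La³⁺ < Ba²⁺ < Cs⁺ < I⁻, so it takes position 2.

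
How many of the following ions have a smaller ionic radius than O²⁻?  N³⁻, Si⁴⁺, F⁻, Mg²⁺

Isoelectronic series (10 e⁻ each). Size is set by nuclear charge: more protons means a smaller ion. Si⁴⁺ (Z=14), Mg²⁺ (Z=12), F⁻ (Z=9), O²⁻ (Z=8), N³⁻ (Z=7).
Placing each against O²⁻: smaller — Si⁴⁺, Mg²⁺, F⁻; larger — N³⁻. That's 3.

3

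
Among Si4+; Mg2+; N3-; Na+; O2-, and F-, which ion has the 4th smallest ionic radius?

F-

Each ion has 10 electrons. The ranking follows nuclear charge in reverse — greater Z gives a smaller radius. Si4+ (Z=14), Mg2+ (Z=12), Na+ (Z=11), F- (Z=9), O2- (Z=8), N3- (Z=7).
That gives Si4+ < Mg2+ < Na+ < F- < O2- < N3-. From the smallest end, number 4 is F-.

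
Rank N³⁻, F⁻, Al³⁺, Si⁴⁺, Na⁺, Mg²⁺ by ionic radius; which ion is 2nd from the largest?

F⁻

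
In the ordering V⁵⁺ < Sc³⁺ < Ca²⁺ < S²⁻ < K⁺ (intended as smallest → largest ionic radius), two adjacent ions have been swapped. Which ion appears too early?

S²⁻

Check each adjacent pair. S²⁻ and K⁺ are reversed: both have 18 electrons but Z(K)=19 > Z(S)=16, so K⁺ should be the smaller of the two. No other neighbouring pair contradicts the periodic trends, so S²⁻ is the ion listed too early.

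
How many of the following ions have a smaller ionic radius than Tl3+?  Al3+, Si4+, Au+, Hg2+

Electron counts and nuclear charges: Si4+: 10 e⁻, Z=14, Al3+: 10 e⁻, Z=13, Tl3+: 78 e⁻, Z=81, Hg2+: 78 e⁻, Z=80, Au+: 78 e⁻, Z=79. Si4+ < Al3+ (isoelectronic, higher Z=14 is smaller); Al3+ < Tl3+ (same group, period 3 vs 6); Tl3+ < Hg2+ (isoelectronic, higher Z=81 is smaller); Hg2+ < Au+ (both 78 e⁻, Z=80>79).
Placing each against Tl3+: smaller — Si4+, Al3+; larger — Hg2+, Au+. So 2 are smaller.

2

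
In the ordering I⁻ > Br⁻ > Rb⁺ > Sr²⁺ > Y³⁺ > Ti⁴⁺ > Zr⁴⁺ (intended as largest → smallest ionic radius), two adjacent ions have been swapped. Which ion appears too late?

Zr⁴⁺

Check each adjacent pair. Ti⁴⁺ and Zr⁴⁺ are reversed: same group and charge — period 4 sits above period 5, so Ti⁴⁺ is smaller. No other neighbouring pair contradicts the periodic trends, so Zr⁴⁺ is the ion listed too late.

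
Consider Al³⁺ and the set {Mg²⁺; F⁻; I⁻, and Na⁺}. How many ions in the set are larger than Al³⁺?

4

First list Z and electron count for each: Al³⁺: 10 e⁻, Z=13, Mg²⁺: 10 e⁻, Z=12, Na⁺: 10 e⁻, Z=11, F⁻: 10 e⁻, Z=9, I⁻: 54 e⁻, Z=53. Al³⁺ < Mg²⁺ (isoelectronic, higher Z=13 is smaller); Mg²⁺ < Na⁺ (isoelectronic, higher Z=12 is smaller); Na⁺ < F⁻ (both 10 e⁻, Z=11>9); F⁻ < I⁻ (same group, period 2 vs 5).
Overall: Al³⁺ < Mg²⁺ < Na⁺ < F⁻ < I⁻. Al³⁺ has 0 below it and 4 above. So 4 are larger.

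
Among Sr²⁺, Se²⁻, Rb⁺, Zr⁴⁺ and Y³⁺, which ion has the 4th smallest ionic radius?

Rb⁺

Each ion has 36 electrons. The ranking follows nuclear charge in reverse — greater Z gives a smaller radius. Zr⁴⁺ (Z=40), Y³⁺ (Z=39), Sr²⁺ (Z=38), Rb⁺ (Z=37), Se²⁻ (Z=34).
That gives Zr⁴⁺ < Y³⁺ < Sr²⁺ < Rb⁺ < Se²⁻. From the smallest end, number 4 is Rb⁺.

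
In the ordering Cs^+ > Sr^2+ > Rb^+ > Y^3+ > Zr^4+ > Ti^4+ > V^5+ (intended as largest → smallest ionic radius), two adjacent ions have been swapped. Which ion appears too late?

Rb^+

Scanning neighbour by neighbour, only Sr^2+/Rb^+ violates a trend: both have 36 electrons but Z(Sr)=38 > Z(Rb)=37, so Sr^2+ should be the smaller of the two. That makes Rb^+ the one sitting a position late relative to where it belongs.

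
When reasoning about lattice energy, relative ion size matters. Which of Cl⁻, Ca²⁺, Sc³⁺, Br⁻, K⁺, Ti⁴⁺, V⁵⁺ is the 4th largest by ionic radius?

Ca²⁺

Work out protons and electrons: V⁵⁺: 18 e⁻, Z=23, Ti⁴⁺: 18 e⁻, Z=22, Sc³⁺: 18 e⁻, Z=21, Ca²⁺: 18 e⁻, Z=20, K⁺: 18 e⁻, Z=19, Cl⁻: 18 e⁻, Z=17, Br⁻: 36 e⁻, Z=35. V⁵⁺ < Ti⁴⁺ (isoelectronic, higher Z=23 is smaller); Ti⁴⁺ < Sc³⁺ (both 18 e⁻, Z=22>21); Sc³⁺ < Ca²⁺ (isoelectronic, higher Z=21 is smaller); Ca²⁺ < K⁺ (both 18 e⁻, Z=20>19); K⁺ < Cl⁻ (isoelectronic, higher Z=19 is smaller); Cl⁻ < Br⁻ (same group, period 3 vs 4).
Full ascending order: V⁵⁺ < Ti⁴⁺ < Sc³⁺ < Ca²⁺ < K⁺ < Cl⁻ < Br⁻. Counting from the largest, position 4 is Ca²⁺.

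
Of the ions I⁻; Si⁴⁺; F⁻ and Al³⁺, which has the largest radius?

I⁻

Electron counts and nuclear charges: Si⁴⁺ has 10 e⁻ (Z=14), Al³⁺ has 10 e⁻ (Z=13), F⁻ has 10 e⁻ (Z=9), I⁻ has 54 e⁻ (Z=53). Si⁴⁺ < Al³⁺ (both 10 e⁻, Z=14>13); Al³⁺ < F⁻ (both 10 e⁻, Z=13>9); F⁻ < I⁻ (same group, 3 shells fewer).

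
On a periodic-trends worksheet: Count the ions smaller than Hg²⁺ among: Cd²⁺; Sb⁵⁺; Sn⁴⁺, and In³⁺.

4

Tabulating Z and e⁻: Sb⁵⁺ (Z=51, 46 e⁻), Sn⁴⁺ (Z=50, 46 e⁻), In³⁺ (Z=49, 46 e⁻), Cd²⁺ (Z=48, 46 e⁻), Hg²⁺ (Z=80, 78 e⁻). Sb⁵⁺ < Sn⁴⁺ (isoelectronic, higher Z=51 is smaller); Sn⁴⁺ < In³⁺ (isoelectronic, higher Z=50 is smaller); In³⁺ < Cd²⁺ (isoelectronic, higher Z=49 is smaller); Cd²⁺ < Hg²⁺ (same group, period 5 vs 6).
Placing each against Hg²⁺: smaller — Sb⁵⁺, Sn⁴⁺, In³⁺, Cd²⁺; larger — none. Count: 4.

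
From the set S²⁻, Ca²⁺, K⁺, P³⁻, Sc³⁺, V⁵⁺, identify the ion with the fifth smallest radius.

S²⁻

Isoelectronic series (18 e⁻ each). Size is set by nuclear charge: more protons means a smaller ion. V⁵⁺ (Z=23), Sc³⁺ (Z=21), Ca²⁺ (Z=20), K⁺ (Z=19), S²⁻ (Z=16), P³⁻ (Z=15).
Full ascending order: V⁵⁺ < Sc³⁺ < Ca²⁺ < K⁺ < S²⁻ < P³⁻. Counting from the smallest, position 5 is S²⁻.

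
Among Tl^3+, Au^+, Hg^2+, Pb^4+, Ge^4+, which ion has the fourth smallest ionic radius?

First list Z and electron count for each: Ge^4+ (Z=32, 28 e⁻), Pb^4+ (Z=82, 78 e⁻), Tl^3+ (Z=81, 78 e⁻), Hg^2+ (Z=80, 78 e⁻), Au^+ (Z=79, 78 e⁻). Ge^4+ < Pb^4+ (same group, 2 shells fewer); Pb^4+ < Tl^3+ (isoelectronic, higher Z=82 is smaller); Tl^3+ < Hg^2+ (both 78 e⁻, Z=81>80); Hg^2+ < Au^+ (both 78 e⁻, Z=80>79).
Full ascending order: Ge^4+ < Pb^4+ < Tl^3+ < Hg^2+ < Au^+. Counting from the smallest, position 4 is Hg^2+.

Hg^2+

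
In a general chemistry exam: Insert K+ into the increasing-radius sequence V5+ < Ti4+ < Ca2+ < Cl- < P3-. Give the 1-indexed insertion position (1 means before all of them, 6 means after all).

Isoelectronic series (18 e⁻ each). Size is set by nuclear charge: more protons means a smaller ion. V5+ (Z=23), Ti4+ (Z=22), Ca2+ (Z=20), K+ (Z=19), Cl- (Z=17), P3- (Z=15).
With K+ included the full order is V5+ < Ti4+ < Ca2+ < K+ < Cl- < P3-, so it takes position 4.

4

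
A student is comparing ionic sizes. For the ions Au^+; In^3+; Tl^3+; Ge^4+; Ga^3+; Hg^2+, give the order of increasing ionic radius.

Ge^4+ (Z=32, 28 e⁻), Ga^3+ (Z=31, 28 e⁻), In^3+ (Z=49, 46 e⁻), Tl^3+ (Z=81, 78 e⁻), Hg^2+ (Z=80, 78 e⁻), Au^+ (Z=79, 78 e⁻). Ge^4+ < Ga^3+ (isoelectronic, higher Z=32 is smaller); Ga^3+ < In^3+ (same group, period 4 vs 5); In^3+ < Tl^3+ (same group, 1 shell fewer); Tl^3+ < Hg^2+ (both 78 e⁻, Z=81>80); Hg^2+ < Au^+ (isoelectronic, higher Z=80 is smaller).

Ge^4+ < Ga^3+ < In^3+ < Tl^3+ < Hg^2+ < Au^+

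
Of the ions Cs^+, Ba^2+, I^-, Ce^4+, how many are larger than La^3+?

Each ion has 54 electrons. The ranking follows nuclear charge in reverse — greater Z gives a smaller radius. Ce^4+ (Z=58), La^3+ (Z=57), Ba^2+ (Z=56), Cs^+ (Z=55), I^- (Z=53).
Ordering all of them (including La^3+) by radius gives Ce^4+ < La^3+ < Ba^2+ < Cs^+ < I^-. That's 3.

3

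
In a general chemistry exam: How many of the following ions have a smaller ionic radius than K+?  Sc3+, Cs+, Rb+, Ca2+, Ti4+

3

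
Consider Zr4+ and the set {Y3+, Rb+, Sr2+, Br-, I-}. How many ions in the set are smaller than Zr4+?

0

Tabulating Z and e⁻: Zr4+ has 36 e⁻ (Z=40), Y3+ has 36 e⁻ (Z=39), Sr2+ has 36 e⁻ (Z=38), Rb+ has 36 e⁻ (Z=37), Br- has 36 e⁻ (Z=35), I- has 54 e⁻ (Z=53). Zr4+ < Y3+ (isoelectronic, higher Z=40 is smaller); Y3+ < Sr2+ (isoelectronic, higher Z=39 is smaller); Sr2+ < Rb+ (isoelectronic, higher Z=38 is smaller); Rb+ < Br- (both 36 e⁻, Z=37>35); Br- < I- (same group, 1 shell fewer).
Relative to Zr4+, the ions that are smaller are none. That's 0.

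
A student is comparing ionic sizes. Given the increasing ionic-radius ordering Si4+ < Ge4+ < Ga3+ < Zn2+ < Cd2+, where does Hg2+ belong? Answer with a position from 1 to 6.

Tabulating Z and e⁻: Si4+ has 10 e⁻ (Z=14), Ge4+ has 28 e⁻ (Z=32), Ga3+ has 28 e⁻ (Z=31), Zn2+ has 28 e⁻ (Z=30), Cd2+ has 46 e⁻ (Z=48), Hg2+ has 78 e⁻ (Z=80). Si4+ < Ge4+ (same group, period 3 vs 4); Ge4+ < Ga3+ (both 28 e⁻, Z=32>31); Ga3+ < Zn2+ (isoelectronic, higher Z=31 is smaller); Zn2+ < Cd2+ (same group, 1 shell fewer); Cd2+ < Hg2+ (same group, period 5 vs 6).
Putting Hg2+ in gives Si4+ < Ge4+ < Ga3+ < Zn2+ < Cd2+ < Hg2+; it lands at slot 6.

6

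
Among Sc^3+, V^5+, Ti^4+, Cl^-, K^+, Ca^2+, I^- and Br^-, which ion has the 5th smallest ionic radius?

V^5+: 18 e⁻, Z=23, Ti^4+: 18 e⁻, Z=22, Sc^3+: 18 e⁻, Z=21, Ca^2+: 18 e⁻, Z=20, K^+: 18 e⁻, Z=19, Cl^-: 18 e⁻, Z=17, Br^-: 36 e⁻, Z=35, I^-: 54 e⁻, Z=53. V^5+ < Ti^4+ (isoelectronic, higher Z=23 is smaller); Ti^4+ < Sc^3+ (isoelectronic, higher Z=22 is smaller); Sc^3+ < Ca^2+ (both 18 e⁻, Z=21>20); Ca^2+ < K^+ (isoelectronic, higher Z=20 is smaller); K^+ < Cl^- (isoelectronic, higher Z=19 is smaller); Cl^- < Br^- (same group, 1 shell fewer); Br^- < I^- (same group, period 4 vs 5).
Ordering: V^5+ < Ti^4+ < Sc^3+ < Ca^2+ < K^+ < Cl^- < Br^- < I^-. The 5th smallest is K^+.

K^+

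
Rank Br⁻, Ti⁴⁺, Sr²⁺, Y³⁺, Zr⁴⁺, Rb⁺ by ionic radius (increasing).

Ti⁴⁺ < Zr⁴⁺ < Y³⁺ < Sr²⁺ < Rb⁺ < Br⁻

Ti⁴⁺: 18 e⁻, Z=22, Zr⁴⁺: 36 e⁻, Z=40, Y³⁺: 36 e⁻, Z=39, Sr²⁺: 36 e⁻, Z=38, Rb⁺: 36 e⁻, Z=37, Br⁻: 36 e⁻, Z=35. Ti⁴⁺ < Zr⁴⁺ (same group, period 4 vs 5); Zr⁴⁺ < Y³⁺ (both 36 e⁻, Z=40>39); Y³⁺ < Sr²⁺ (isoelectronic, higher Z=39 is smaller); Sr²⁺ < Rb⁺ (both 36 e⁻, Z=38>37); Rb⁺ < Br⁻ (isoelectronic, higher Z=37 is smaller).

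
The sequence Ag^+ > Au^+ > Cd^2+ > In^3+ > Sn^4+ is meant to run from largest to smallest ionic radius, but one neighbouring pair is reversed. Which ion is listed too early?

Ag^+

Compare adjacent ions: Ag^+ and Au^+ are in one column with the same charge; the lighter period-5 ion has one fewer shell and is smaller — yet in this decreasing list Ag^+ sits before Au^+. Nothing else is reversed, so Ag^+ should move one place to the right.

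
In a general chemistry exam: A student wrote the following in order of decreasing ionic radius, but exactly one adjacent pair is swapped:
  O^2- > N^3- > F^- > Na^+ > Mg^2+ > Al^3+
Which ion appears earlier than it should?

Check each adjacent pair. O^2- and N^3- are reversed: both have 10 electrons but Z(O)=8 > Z(N)=7, so O^2- should be the smaller of the two. No other neighbouring pair contradicts the periodic trends, so O^2- is the ion listed too early.

O^2-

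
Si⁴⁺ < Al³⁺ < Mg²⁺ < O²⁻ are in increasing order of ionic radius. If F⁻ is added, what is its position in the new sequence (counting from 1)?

Isoelectronic series (10 e⁻ each). Size is set by nuclear charge: more protons means a smaller ion. Si⁴⁺ (Z=14), Al³⁺ (Z=13), Mg²⁺ (Z=12), F⁻ (Z=9), O²⁻ (Z=8).
Putting F⁻ in gives Si⁴⁺ < Al³⁺ < Mg²⁺ < F⁻ < O²⁻; it lands at slot 4.

4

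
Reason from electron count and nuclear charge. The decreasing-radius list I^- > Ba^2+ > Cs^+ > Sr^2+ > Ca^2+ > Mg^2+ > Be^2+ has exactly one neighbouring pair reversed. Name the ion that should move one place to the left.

Cs^+

Scanning neighbour by neighbour, only Ba^2+/Cs^+ violates a trend: both have 54 electrons but Z(Ba)=56 > Z(Cs)=55, so Ba^2+ should be the smaller of the two. That makes Cs^+ the one sitting a position late relative to where it belongs.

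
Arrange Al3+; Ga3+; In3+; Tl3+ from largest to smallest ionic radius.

All are in the same group with charge +3. Radius grows down the group as n (the outermost shell) increases.

Tl3+ > In3+ > Ga3+ > Al3+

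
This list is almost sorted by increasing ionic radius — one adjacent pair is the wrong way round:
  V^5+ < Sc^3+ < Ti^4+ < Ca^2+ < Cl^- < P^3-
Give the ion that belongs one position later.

Check each adjacent pair. Sc^3+ and Ti^4+ are reversed: both have 18 electrons but Z(Ti)=22 > Z(Sc)=21, so Ti^4+ should be the smaller of the two. No other neighbouring pair contradicts the periodic trends, so Sc^3+ is the ion listed too early.

Sc^3+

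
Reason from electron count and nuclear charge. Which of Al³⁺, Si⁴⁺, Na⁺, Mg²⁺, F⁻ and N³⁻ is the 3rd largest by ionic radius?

Na⁺

Isoelectronic series (10 e⁻ each). Size is set by nuclear charge: more protons means a smaller ion. Si⁴⁺ (Z=14), Al³⁺ (Z=13), Mg²⁺ (Z=12), Na⁺ (Z=11), F⁻ (Z=9), N³⁻ (Z=7).
Ordering: Si⁴⁺ < Al³⁺ < Mg²⁺ < Na⁺ < F⁻ < N³⁻. The 3rd largest is Na⁺.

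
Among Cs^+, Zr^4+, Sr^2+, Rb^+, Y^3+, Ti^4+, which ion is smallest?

Ti^4+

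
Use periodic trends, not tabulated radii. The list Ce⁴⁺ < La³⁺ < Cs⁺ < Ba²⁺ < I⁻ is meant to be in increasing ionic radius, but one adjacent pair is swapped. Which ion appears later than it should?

Compare adjacent ions: they are isoelectronic (54 e⁻) and Ba has more protons than Cs (56 vs 55), making Ba²⁺ smaller — yet in this increasing list Cs⁺ sits before Ba²⁺. Nothing else is reversed, so Ba²⁺ should move one place to the left.

Ba²⁺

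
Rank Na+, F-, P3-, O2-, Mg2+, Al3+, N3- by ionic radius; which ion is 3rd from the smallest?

Work out protons and electrons: Al3+ has 10 e⁻ (Z=13), Mg2+ has 10 e⁻ (Z=12), Na+ has 10 e⁻ (Z=11), F- has 10 e⁻ (Z=9), O2- has 10 e⁻ (Z=8), N3- has 10 e⁻ (Z=7), P3- has 18 e⁻ (Z=15). Al3+ < Mg2+ (both 10 e⁻, Z=13>12); Mg2+ < Na+ (both 10 e⁻, Z=12>11); Na+ < F- (both 10 e⁻, Z=11>9); F- < O2- (both 10 e⁻, Z=9>8); O2- < N3- (isoelectronic, higher Z=8 is smaller); N3- < P3- (same group, 1 shell fewer).
That gives Al3+ < Mg2+ < Na+ < F- < O2- < N3- < P3-. From the smallest end, number 3 is Na+.

Na+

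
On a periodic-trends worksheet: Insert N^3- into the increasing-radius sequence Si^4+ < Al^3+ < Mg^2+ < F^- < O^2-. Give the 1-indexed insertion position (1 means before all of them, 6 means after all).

6

All of these have 10 electrons (isoelectronic). With the same electron cloud, the ion with the most protons pulls it in tightest. Nuclear charges: Si^4+ (Z=14), Al^3+ (Z=13), Mg^2+ (Z=12), F^- (Z=9), O^2- (Z=8), N^3- (Z=7). Highest Z is smallest.
The complete sequence is Si^4+ < Al^3+ < Mg^2+ < F^- < O^2- < N^3-. N^3- sits at position 6.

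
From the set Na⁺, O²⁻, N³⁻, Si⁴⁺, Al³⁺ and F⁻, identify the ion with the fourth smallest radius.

F⁻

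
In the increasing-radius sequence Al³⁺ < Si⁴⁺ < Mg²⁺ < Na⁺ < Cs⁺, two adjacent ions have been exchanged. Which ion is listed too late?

Check each adjacent pair. Al³⁺ and Si⁴⁺ are reversed: they are isoelectronic (10 e⁻) and Si has more protons than Al (14 vs 13), making Si⁴⁺ smaller. No other neighbouring pair contradicts the periodic trends, so Si⁴⁺ is the ion listed too late.

Si⁴⁺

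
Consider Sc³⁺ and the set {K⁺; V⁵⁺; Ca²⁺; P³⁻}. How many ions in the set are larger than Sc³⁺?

3

These species are isoelectronic with 18 electrons. The only difference is the number of protons: V⁵⁺ (Z=23), Sc³⁺ (Z=21), Ca²⁺ (Z=20), K⁺ (Z=19), P³⁻ (Z=15). The strongest nuclear pull (V⁵⁺) gives the smallest ion.
Placing each against Sc³⁺: smaller — V⁵⁺; larger — Ca²⁺, K⁺, P³⁻. That's 3.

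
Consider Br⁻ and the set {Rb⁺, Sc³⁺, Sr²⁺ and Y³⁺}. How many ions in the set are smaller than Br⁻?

4

Sc³⁺: 18 e⁻, Z=21, Y³⁺: 36 e⁻, Z=39, Sr²⁺: 36 e⁻, Z=38, Rb⁺: 36 e⁻, Z=37, Br⁻: 36 e⁻, Z=35. Sc³⁺ < Y³⁺ (same group, period 4 vs 5); Y³⁺ < Sr²⁺ (isoelectronic, higher Z=39 is smaller); Sr²⁺ < Rb⁺ (isoelectronic, higher Z=38 is smaller); Rb⁺ < Br⁻ (isoelectronic, higher Z=37 is smaller).
Placing each against Br⁻: smaller — Sc³⁺, Y³⁺, Sr²⁺, Rb⁺; larger — none. So 4 are smaller.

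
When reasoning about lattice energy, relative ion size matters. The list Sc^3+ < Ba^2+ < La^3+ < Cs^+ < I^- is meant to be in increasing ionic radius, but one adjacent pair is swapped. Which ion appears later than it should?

Scanning neighbour by neighbour, only Ba^2+/La^3+ violates a trend: La^3+ and Ba^2+ share 54 electrons; the higher nuclear charge on La (Z=57) contracts it more, so La^3+ < Ba^2+. That makes La^3+ the one sitting a position late relative to where it belongs.

La^3+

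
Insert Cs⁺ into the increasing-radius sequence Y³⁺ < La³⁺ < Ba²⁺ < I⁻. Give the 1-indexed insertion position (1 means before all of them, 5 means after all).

4

Work out protons and electrons: Y³⁺: 36 e⁻, Z=39, La³⁺: 54 e⁻, Z=57, Ba²⁺: 54 e⁻, Z=56, Cs⁺: 54 e⁻, Z=55, I⁻: 54 e⁻, Z=53. Y³⁺ < La³⁺ (same group, 1 shell fewer); La³⁺ < Ba²⁺ (both 54 e⁻, Z=57>56); Ba²⁺ < Cs⁺ (both 54 e⁻, Z=56>55); Cs⁺ < I⁻ (both 54 e⁻, Z=55>53).
The complete sequence is Y³⁺ < La³⁺ < Ba²⁺ < Cs⁺ < I⁻. Cs⁺ sits at position 4.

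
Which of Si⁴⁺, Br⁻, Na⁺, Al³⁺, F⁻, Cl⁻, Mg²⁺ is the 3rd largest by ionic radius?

Work out protons and electrons: Si⁴⁺: 10 e⁻, Z=14, Al³⁺: 10 e⁻, Z=13, Mg²⁺: 10 e⁻, Z=12, Na⁺: 10 e⁻, Z=11, F⁻: 10 e⁻, Z=9, Cl⁻: 18 e⁻, Z=17, Br⁻: 36 e⁻, Z=35. Si⁴⁺ < Al³⁺ (both 10 e⁻, Z=14>13); Al³⁺ < Mg²⁺ (both 10 e⁻, Z=13>12); Mg²⁺ < Na⁺ (both 10 e⁻, Z=12>11); Na⁺ < F⁻ (both 10 e⁻, Z=11>9); F⁻ < Cl⁻ (same group, 1 shell fewer); Cl⁻ < Br⁻ (same group, 1 shell fewer).
So the order is Si⁴⁺ < Al³⁺ < Mg²⁺ < Na⁺ < F⁻ < Cl⁻ < Br⁻; the 3rd-largest ion is F⁻.

F⁻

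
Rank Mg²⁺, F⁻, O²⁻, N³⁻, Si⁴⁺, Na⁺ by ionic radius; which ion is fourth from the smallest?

All of these have 10 electrons (isoelectronic). With the same electron cloud, the ion with the most protons pulls it in tightest. Nuclear charges: Si⁴⁺ (Z=14), Mg²⁺ (Z=12), Na⁺ (Z=11), F⁻ (Z=9), O²⁻ (Z=8), N³⁻ (Z=7). Highest Z is smallest.
So the order is Si⁴⁺ < Mg²⁺ < Na⁺ < F⁻ < O²⁻ < N³⁻; the 4th-smallest ion is F⁻.

F⁻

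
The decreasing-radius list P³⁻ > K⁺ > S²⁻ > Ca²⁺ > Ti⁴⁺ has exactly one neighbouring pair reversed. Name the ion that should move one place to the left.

S²⁻

Compare adjacent ions: they are isoelectronic (18 e⁻) and K has more protons than S (19 vs 16), making K⁺ smaller — yet in this decreasing list K⁺ sits before S²⁻. Nothing else is reversed, so S²⁻ should move one place to the left.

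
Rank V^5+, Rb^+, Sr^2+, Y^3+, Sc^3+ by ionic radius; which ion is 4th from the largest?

Electron counts and nuclear charges: V^5+: 18 e⁻, Z=23, Sc^3+: 18 e⁻, Z=21, Y^3+: 36 e⁻, Z=39, Sr^2+: 36 e⁻, Z=38, Rb^+: 36 e⁻, Z=37. V^5+ < Sc^3+ (isoelectronic, higher Z=23 is smaller); Sc^3+ < Y^3+ (same group, 1 shell fewer); Y^3+ < Sr^2+ (both 36 e⁻, Z=39>38); Sr^2+ < Rb^+ (isoelectronic, higher Z=38 is smaller).
That gives V^5+ < Sc^3+ < Y^3+ < Sr^2+ < Rb^+. From the largest end, number 4 is Sc^3+.

Sc^3+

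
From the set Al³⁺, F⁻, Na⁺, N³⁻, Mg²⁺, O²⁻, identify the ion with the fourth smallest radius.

F⁻

All of these have 10 electrons (isoelectronic). With the same electron cloud, the ion with the most protons pulls it in tightest. Nuclear charges: Al³⁺ (Z=13), Mg²⁺ (Z=12), Na⁺ (Z=11), F⁻ (Z=9), O²⁻ (Z=8), N³⁻ (Z=7). Highest Z is smallest.
Full ascending order: Al³⁺ < Mg²⁺ < Na⁺ < F⁻ < O²⁻ < N³⁻. Counting from the smallest, position 4 is F⁻.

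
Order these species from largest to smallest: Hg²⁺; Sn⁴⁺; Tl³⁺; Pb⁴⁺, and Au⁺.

Au⁺ > Hg²⁺ > Tl³⁺ > Pb⁴⁺ > Sn⁴⁺

Work out protons and electrons: Sn⁴⁺ (Z=50, 46 e⁻), Pb⁴⁺ (Z=82, 78 e⁻), Tl³⁺ (Z=81, 78 e⁻), Hg²⁺ (Z=80, 78 e⁻), Au⁺ (Z=79, 78 e⁻). Sn⁴⁺ < Pb⁴⁺ (same group, 1 shell fewer); Pb⁴⁺ < Tl³⁺ (both 78 e⁻, Z=82>81); Tl³⁺ < Hg²⁺ (both 78 e⁻, Z=81>80); Hg²⁺ < Au⁺ (isoelectronic, higher Z=80 is smaller).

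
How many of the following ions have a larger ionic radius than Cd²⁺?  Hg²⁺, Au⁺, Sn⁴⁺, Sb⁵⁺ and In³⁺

Work out protons and electrons: Sb⁵⁺: 46 e⁻, Z=51, Sn⁴⁺: 46 e⁻, Z=50, In³⁺: 46 e⁻, Z=49, Cd²⁺: 46 e⁻, Z=48, Hg²⁺: 78 e⁻, Z=80, Au⁺: 78 e⁻, Z=79. Sb⁵⁺ < Sn⁴⁺ (both 46 e⁻, Z=51>50); Sn⁴⁺ < In³⁺ (isoelectronic, higher Z=50 is smaller); In³⁺ < Cd²⁺ (both 46 e⁻, Z=49>48); Cd²⁺ < Hg²⁺ (same group, period 5 vs 6); Hg²⁺ < Au⁺ (both 78 e⁻, Z=80>79).
Overall: Sb⁵⁺ < Sn⁴⁺ < In³⁺ < Cd²⁺ < Hg²⁺ < Au⁺. Cd²⁺ has 3 below it and 2 above. That's 2.

2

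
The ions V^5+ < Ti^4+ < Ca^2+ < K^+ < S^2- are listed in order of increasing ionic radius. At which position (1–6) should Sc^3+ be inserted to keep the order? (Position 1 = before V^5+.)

3

Each ion has 18 electrons. The ranking follows nuclear charge in reverse — greater Z gives a smaller radius. V^5+ (Z=23), Ti^4+ (Z=22), Sc^3+ (Z=21), Ca^2+ (Z=20), K^+ (Z=19), S^2- (Z=16).
Merged order: V^5+ < Ti^4+ < Sc^3+ < Ca^2+ < K^+ < S^2- — Sc^3+ is number 3.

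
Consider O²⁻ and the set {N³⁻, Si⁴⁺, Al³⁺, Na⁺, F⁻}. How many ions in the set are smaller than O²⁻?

All of these have 10 electrons (isoelectronic). With the same electron cloud, the ion with the most protons pulls it in tightest. Nuclear charges: Si⁴⁺ (Z=14), Al³⁺ (Z=13), Na⁺ (Z=11), F⁻ (Z=9), O²⁻ (Z=8), N³⁻ (Z=7). Highest Z is smallest.
Relative to O²⁻, the ions that are smaller are Si⁴⁺, Al³⁺, Na⁺, F⁻. Count: 4.

4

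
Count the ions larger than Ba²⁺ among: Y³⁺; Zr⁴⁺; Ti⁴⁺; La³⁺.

0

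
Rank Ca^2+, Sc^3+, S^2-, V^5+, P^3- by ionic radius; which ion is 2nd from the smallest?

All of these have 18 electrons (isoelectronic). With the same electron cloud, the ion with the most protons pulls it in tightest. Nuclear charges: V^5+ (Z=23), Sc^3+ (Z=21), Ca^2+ (Z=20), S^2- (Z=16), P^3- (Z=15). Highest Z is smallest.
Ordering: V^5+ < Sc^3+ < Ca^2+ < S^2- < P^3-. The 2nd smallest is Sc^3+.

Sc^3+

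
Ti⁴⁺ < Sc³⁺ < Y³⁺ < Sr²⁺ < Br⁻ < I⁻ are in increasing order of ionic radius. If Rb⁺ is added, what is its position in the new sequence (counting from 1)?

Ti⁴⁺ (Z=22, 18 e⁻), Sc³⁺ (Z=21, 18 e⁻), Y³⁺ (Z=39, 36 e⁻), Sr²⁺ (Z=38, 36 e⁻), Rb⁺ (Z=37, 36 e⁻), Br⁻ (Z=35, 36 e⁻), I⁻ (Z=53, 54 e⁻). Ti⁴⁺ < Sc³⁺ (both 18 e⁻, Z=22>21); Sc³⁺ < Y³⁺ (same group, 1 shell fewer); Y³⁺ < Sr²⁺ (both 36 e⁻, Z=39>38); Sr²⁺ < Rb⁺ (both 36 e⁻, Z=38>37); Rb⁺ < Br⁻ (both 36 e⁻, Z=37>35); Br⁻ < I⁻ (same group, 1 shell fewer).
Merged order: Ti⁴⁺ < Sc³⁺ < Y³⁺ < Sr²⁺ < Rb⁺ < Br⁻ < I⁻ — Rb⁺ is number 5.

5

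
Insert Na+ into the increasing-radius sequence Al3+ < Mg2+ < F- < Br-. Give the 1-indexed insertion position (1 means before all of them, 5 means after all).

3

Al3+ (Z=13, 10 e⁻), Mg2+ (Z=12, 10 e⁻), Na+ (Z=11, 10 e⁻), F- (Z=9, 10 e⁻), Br- (Z=35, 36 e⁻). Al3+ < Mg2+ (both 10 e⁻, Z=13>12); Mg2+ < Na+ (isoelectronic, higher Z=12 is smaller); Na+ < F- (isoelectronic, higher Z=11 is smaller); F- < Br- (same group, 2 shells fewer).
Merged order: Al3+ < Mg2+ < Na+ < F- < Br- — Na+ is number 3.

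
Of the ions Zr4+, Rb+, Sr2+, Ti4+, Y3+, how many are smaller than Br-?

Tabulating Z and e⁻: Ti4+ has 18 e⁻ (Z=22), Zr4+ has 36 e⁻ (Z=40), Y3+ has 36 e⁻ (Z=39), Sr2+ has 36 e⁻ (Z=38), Rb+ has 36 e⁻ (Z=37), Br- has 36 e⁻ (Z=35). Ti4+ < Zr4+ (same group, 1 shell fewer); Zr4+ < Y3+ (both 36 e⁻, Z=40>39); Y3+ < Sr2+ (both 36 e⁻, Z=39>38); Sr2+ < Rb+ (isoelectronic, higher Z=38 is smaller); Rb+ < Br- (both 36 e⁻, Z=37>35).
Ordering all of them (including Br-) by radius gives Ti4+ < Zr4+ < Y3+ < Sr2+ < Rb+ < Br-. That's 5.

5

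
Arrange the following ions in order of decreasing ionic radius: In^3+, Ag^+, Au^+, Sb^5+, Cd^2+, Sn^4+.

Au^+ > Ag^+ > Cd^2+ > In^3+ > Sn^4+ > Sb^5+

First list Z and electron count for each: Sb^5+ has 46 e⁻ (Z=51), Sn^4+ has 46 e⁻ (Z=50), In^3+ has 46 e⁻ (Z=49), Cd^2+ has 46 e⁻ (Z=48), Ag^+ has 46 e⁻ (Z=47), Au^+ has 78 e⁻ (Z=79). Sb^5+ < Sn^4+ (isoelectronic, higher Z=51 is smaller); Sn^4+ < In^3+ (both 46 e⁻, Z=50>49); In^3+ < Cd^2+ (isoelectronic, higher Z=49 is smaller); Cd^2+ < Ag^+ (isoelectronic, higher Z=48 is smaller); Ag^+ < Au^+ (same group, 1 shell fewer).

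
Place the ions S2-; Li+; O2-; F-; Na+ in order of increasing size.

Li+ < Na+ < F- < O2- < S2-

Tabulating Z and e⁻: Li+: 2 e⁻, Z=3, Na+: 10 e⁻, Z=11, F-: 10 e⁻, Z=9, O2-: 10 e⁻, Z=8, S2-: 18 e⁻, Z=16. Li+ < Na+ (same group, 1 shell fewer); Na+ < F- (both 10 e⁻, Z=11>9); F- < O2- (both 10 e⁻, Z=9>8); O2- < S2- (same group, 1 shell fewer).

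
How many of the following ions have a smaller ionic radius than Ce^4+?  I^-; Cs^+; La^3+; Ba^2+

These species are isoelectronic with 54 electrons. The only difference is the number of protons: Ce^4+ (Z=58), La^3+ (Z=57), Ba^2+ (Z=56), Cs^+ (Z=55), I^- (Z=53). The strongest nuclear pull (Ce^4+) gives the smallest ion.
Placing each against Ce^4+: smaller — none; larger — La^3+, Ba^2+, Cs^+, I^-. Count: 0.

0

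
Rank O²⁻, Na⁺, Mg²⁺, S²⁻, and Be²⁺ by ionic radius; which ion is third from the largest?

First list Z and electron count for each: Be²⁺ (Z=4, 2 e⁻), Mg²⁺ (Z=12, 10 e⁻), Na⁺ (Z=11, 10 e⁻), O²⁻ (Z=8, 10 e⁻), S²⁻ (Z=16, 18 e⁻). Be²⁺ < Mg²⁺ (same group, period 2 vs 3); Mg²⁺ < Na⁺ (both 10 e⁻, Z=12>11); Na⁺ < O²⁻ (isoelectronic, higher Z=11 is smaller); O²⁻ < S²⁻ (same group, period 2 vs 3).
Ordering: Be²⁺ < Mg²⁺ < Na⁺ < O²⁻ < S²⁻. The third largest is Na⁺.

Na⁺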